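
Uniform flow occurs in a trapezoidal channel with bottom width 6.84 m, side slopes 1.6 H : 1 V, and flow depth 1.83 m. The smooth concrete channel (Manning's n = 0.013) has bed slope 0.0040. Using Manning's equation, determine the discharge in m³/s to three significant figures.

104 m³/s

A = (b + z·y)·y = (6.84 + 1.6×1.83)×1.83 = 17.88 m²
P = b + 2y√(1+z²) = 6.84 + 2×1.83×√(1+1.6²) = 13.75 m
R = A/P = 17.88/13.75 = 1.300 m
Q = (1/n)·A·R^(2/3)·S^(1/2) = (1/0.013) × 17.88 × 1.300^(2/3) × 0.0040^(1/2) = 103.6 m³/s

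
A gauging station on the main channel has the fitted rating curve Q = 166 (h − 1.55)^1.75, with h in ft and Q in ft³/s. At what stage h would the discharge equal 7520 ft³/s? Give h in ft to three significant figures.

10.4 ft

h − h₀ = (Q/C)^(1/b) = (7520/166)^(1/1.75) = 8.838 ft
h = 1.55 + 8.838 = 10.39 ft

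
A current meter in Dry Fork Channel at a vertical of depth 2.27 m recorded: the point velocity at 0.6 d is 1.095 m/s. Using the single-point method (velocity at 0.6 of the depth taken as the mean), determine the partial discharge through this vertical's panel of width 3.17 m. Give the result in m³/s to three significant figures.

7.88 m³/s

v̄ = v₀.₆ = 1.095 m/s
q = v̄ × d × w = 1.095 × 2.27 × 3.17 = 7.880 m³/s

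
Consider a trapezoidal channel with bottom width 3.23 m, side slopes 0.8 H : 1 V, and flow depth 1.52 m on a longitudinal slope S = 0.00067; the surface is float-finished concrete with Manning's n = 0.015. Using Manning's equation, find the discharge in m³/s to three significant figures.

A = (b + z·y)·y = (3.23 + 0.8×1.52)×1.52 = 6.758 m²
P = b + 2y√(1+z²) = 3.23 + 2×1.52×√(1+0.8²) = 7.123 m
R = A/P = 6.758/7.123 = 0.9487 m
Q = (1/n)·A·R^(2/3)·S^(1/2) = (1/0.015) × 6.758 × 0.9487^(2/3) × 0.00067^(1/2) = 11.26 m³/s

11.3 m³/s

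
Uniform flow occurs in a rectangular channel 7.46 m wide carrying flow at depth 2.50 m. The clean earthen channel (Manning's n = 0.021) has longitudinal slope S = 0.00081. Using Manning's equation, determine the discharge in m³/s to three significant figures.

33.1 m³/s

A = b·y = 7.46 × 2.50 = 18.65 m²
P = b + 2y = 7.46 + 2×2.50 = 12.46 m
R = A/P = 18.65/12.46 = 1.497 m
Q = (1/n)·A·R^(2/3)·S^(1/2) = (1/0.021) × 18.65 × 1.497^(2/3) × 0.00081^(1/2) = 33.07 m³/s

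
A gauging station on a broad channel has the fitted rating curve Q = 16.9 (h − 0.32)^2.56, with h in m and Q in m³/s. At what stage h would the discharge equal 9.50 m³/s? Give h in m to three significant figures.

h − h₀ = (Q/C)^(1/b) = (9.50/16.9)^(1/2.56) = 0.7985 m
h = 0.32 + 0.7985 = 1.119 m

1.12 m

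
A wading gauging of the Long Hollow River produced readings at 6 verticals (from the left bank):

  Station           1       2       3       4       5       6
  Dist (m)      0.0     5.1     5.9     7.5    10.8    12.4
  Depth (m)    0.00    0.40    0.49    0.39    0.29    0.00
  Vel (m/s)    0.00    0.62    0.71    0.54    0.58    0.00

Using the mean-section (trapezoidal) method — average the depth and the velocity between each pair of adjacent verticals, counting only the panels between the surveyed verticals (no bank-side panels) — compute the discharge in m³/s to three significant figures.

Panel 1-2: Δb = 5.1 m, d̄ = (0.00+0.40)/2 = 0.2, v̄ = (0.00+0.62)/2 = 0.31 → q = 5.1×0.2×0.31 = 0.3162 m³/s
Panel 2-3: Δb = 0.8 m, d̄ = (0.40+0.49)/2 = 0.445, v̄ = (0.62+0.71)/2 = 0.665 → q = 0.8×0.445×0.665 = 0.2367 m³/s
Panel 3-4: Δb = 1.6 m, d̄ = (0.49+0.39)/2 = 0.44, v̄ = (0.71+0.54)/2 = 0.625 → q = 1.6×0.44×0.625 = 0.4400 m³/s
Panel 4-5: Δb = 3.3 m, d̄ = (0.39+0.29)/2 = 0.34, v̄ = (0.54+0.58)/2 = 0.56 → q = 3.3×0.34×0.56 = 0.6283 m³/s
Panel 5-6: Δb = 1.6 m, d̄ = (0.29+0.00)/2 = 0.145, v̄ = (0.58+0.00)/2 = 0.29 → q = 1.6×0.145×0.29 = 0.06728 m³/s
Q = Σ q = 1.689 m³/s

1.69 m³/s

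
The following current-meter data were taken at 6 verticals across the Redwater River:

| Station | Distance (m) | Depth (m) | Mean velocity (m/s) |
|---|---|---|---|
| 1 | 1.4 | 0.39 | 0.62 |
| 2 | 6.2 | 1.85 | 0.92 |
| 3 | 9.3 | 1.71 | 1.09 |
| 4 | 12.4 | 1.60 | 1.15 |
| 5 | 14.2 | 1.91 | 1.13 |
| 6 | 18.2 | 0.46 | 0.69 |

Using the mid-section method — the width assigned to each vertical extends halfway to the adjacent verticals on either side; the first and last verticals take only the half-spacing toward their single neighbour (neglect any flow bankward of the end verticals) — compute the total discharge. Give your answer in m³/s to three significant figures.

w_1 = (6.2 − 1.4)/2 = 2.4 m; q_1 = 0.62 × 0.39 × 2.4 = 0.5803 m³/s
w_2 = (9.3 − 1.4)/2 = 3.95 m; q_2 = 0.92 × 1.85 × 3.95 = 6.723 m³/s
w_3 = (12.4 − 6.2)/2 = 3.1 m; q_3 = 1.09 × 1.71 × 3.1 = 5.778 m³/s
w_4 = (14.2 − 9.3)/2 = 2.45 m; q_4 = 1.15 × 1.60 × 2.45 = 4.508 m³/s
w_5 = (18.2 − 12.4)/2 = 2.9 m; q_5 = 1.13 × 1.91 × 2.9 = 6.259 m³/s
w_6 = (18.2 − 14.2)/2 = 2 m; q_6 = 0.69 × 0.46 × 2 = 0.6348 m³/s
Q = Σ qᵢ = 24.48 m³/s

24.5 m³/s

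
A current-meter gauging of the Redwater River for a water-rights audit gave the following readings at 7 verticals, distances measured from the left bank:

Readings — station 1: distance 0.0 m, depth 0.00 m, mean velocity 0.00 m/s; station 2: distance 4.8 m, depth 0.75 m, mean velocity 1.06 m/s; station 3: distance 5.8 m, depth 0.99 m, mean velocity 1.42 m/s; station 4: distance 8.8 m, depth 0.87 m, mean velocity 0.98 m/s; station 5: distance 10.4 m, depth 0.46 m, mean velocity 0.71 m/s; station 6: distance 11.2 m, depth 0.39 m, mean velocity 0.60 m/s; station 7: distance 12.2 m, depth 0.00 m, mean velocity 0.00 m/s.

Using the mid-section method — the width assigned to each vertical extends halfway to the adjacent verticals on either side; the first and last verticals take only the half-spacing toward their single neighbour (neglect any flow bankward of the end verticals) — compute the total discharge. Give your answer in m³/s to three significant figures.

7.68 m³/s

w_2 = (5.8 − 0.0)/2 = 2.9 m; q_2 = 1.06 × 0.75 × 2.9 = 2.306 m³/s
w_3 = (8.8 − 4.8)/2 = 2 m; q_3 = 1.42 × 0.99 × 2 = 2.812 m³/s
w_4 = (10.4 − 5.8)/2 = 2.3 m; q_4 = 0.98 × 0.87 × 2.3 = 1.961 m³/s
w_5 = (11.2 − 8.8)/2 = 1.2 m; q_5 = 0.71 × 0.46 × 1.2 = 0.3919 m³/s
w_6 = (12.2 − 10.4)/2 = 0.9 m; q_6 = 0.60 × 0.39 × 0.9 = 0.2106 m³/s
Stations 1, 7 contribute zero (depth or velocity is 0).
Q = Σ qᵢ = 7.681 m³/s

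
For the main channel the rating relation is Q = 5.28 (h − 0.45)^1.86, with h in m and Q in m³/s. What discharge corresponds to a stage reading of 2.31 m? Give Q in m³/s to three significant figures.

Q = 5.28 × (2.31 − 0.45)^1.86 = 5.28 × 1.86^1.86 = 16.75 m³/s

16.7 m³/s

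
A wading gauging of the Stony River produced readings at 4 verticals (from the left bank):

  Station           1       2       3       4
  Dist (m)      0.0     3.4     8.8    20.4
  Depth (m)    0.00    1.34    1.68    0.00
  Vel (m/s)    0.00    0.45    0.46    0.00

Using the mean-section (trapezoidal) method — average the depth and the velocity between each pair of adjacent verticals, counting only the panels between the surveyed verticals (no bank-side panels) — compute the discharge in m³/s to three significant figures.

6.46 m³/s

Panel 1-2: Δb = 3.4 m, d̄ = (0.00+1.34)/2 = 0.67, v̄ = (0.00+0.45)/2 = 0.225 → q = 3.4×0.67×0.225 = 0.5126 m³/s
Panel 2-3: Δb = 5.4 m, d̄ = (1.34+1.68)/2 = 1.51, v̄ = (0.45+0.46)/2 = 0.455 → q = 5.4×1.51×0.455 = 3.710 m³/s
Panel 3-4: Δb = 11.6 m, d̄ = (1.68+0.00)/2 = 0.84, v̄ = (0.46+0.00)/2 = 0.23 → q = 11.6×0.84×0.23 = 2.241 m³/s
Q = Σ q = 6.464 m³/s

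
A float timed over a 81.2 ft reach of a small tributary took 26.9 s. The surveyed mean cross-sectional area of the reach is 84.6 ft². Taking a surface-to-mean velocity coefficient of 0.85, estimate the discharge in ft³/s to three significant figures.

v_surface = L / t̄ = 81.2 / 26.9 = 3.019 ft/s
v_mean = 0.85 × 3.019 = 2.566 ft/s
Q = A × v_mean = 84.6 × 2.566 = 217.1 ft³/s

217 ft³/s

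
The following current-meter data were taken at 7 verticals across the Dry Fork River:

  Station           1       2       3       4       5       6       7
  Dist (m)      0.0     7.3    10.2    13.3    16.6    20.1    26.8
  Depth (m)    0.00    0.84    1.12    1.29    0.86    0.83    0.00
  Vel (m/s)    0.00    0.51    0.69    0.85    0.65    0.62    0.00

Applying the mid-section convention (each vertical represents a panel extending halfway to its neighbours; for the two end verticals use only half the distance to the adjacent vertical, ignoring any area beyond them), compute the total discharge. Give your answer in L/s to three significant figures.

w_2 = (10.2 − 0.0)/2 = 5.1 m; q_2 = 0.51 × 0.84 × 5.1 = 2.185 m³/s
w_3 = (13.3 − 7.3)/2 = 3 m; q_3 = 0.69 × 1.12 × 3 = 2.318 m³/s
w_4 = (16.6 − 10.2)/2 = 3.2 m; q_4 = 0.85 × 1.29 × 3.2 = 3.509 m³/s
w_5 = (20.1 − 13.3)/2 = 3.4 m; q_5 = 0.65 × 0.86 × 3.4 = 1.901 m³/s
w_6 = (26.8 − 16.6)/2 = 5.1 m; q_6 = 0.62 × 0.83 × 5.1 = 2.624 m³/s
Stations 1, 7 contribute zero (depth or velocity is 0).
Q = Σ qᵢ = 12.54 m³/s
= 12.54 × 1000 = 12540 L/s

12500 L/s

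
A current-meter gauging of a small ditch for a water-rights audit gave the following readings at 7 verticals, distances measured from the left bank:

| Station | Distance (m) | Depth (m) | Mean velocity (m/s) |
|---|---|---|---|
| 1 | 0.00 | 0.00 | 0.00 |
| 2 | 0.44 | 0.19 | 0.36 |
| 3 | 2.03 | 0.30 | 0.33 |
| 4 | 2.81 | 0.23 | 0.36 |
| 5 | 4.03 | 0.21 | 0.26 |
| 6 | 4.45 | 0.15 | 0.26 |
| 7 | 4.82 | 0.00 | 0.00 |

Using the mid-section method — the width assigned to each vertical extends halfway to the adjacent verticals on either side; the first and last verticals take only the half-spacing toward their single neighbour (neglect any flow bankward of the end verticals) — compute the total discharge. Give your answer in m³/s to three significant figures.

w_2 = (2.03 − 0.00)/2 = 1.015 m; q_2 = 0.36 × 0.19 × 1.015 = 0.06943 m³/s
w_3 = (2.81 − 0.44)/2 = 1.185 m; q_3 = 0.33 × 0.30 × 1.185 = 0.1173 m³/s
w_4 = (4.03 − 2.03)/2 = 1 m; q_4 = 0.36 × 0.23 × 1 = 0.08280 m³/s
w_5 = (4.45 − 2.81)/2 = 0.82 m; q_5 = 0.26 × 0.21 × 0.82 = 0.04477 m³/s
w_6 = (4.82 − 4.03)/2 = 0.395 m; q_6 = 0.26 × 0.15 × 0.395 = 0.01541 m³/s
Stations 1, 7 contribute zero (depth or velocity is 0).
Q = Σ qᵢ = 0.3297 m³/s

0.330 m³/s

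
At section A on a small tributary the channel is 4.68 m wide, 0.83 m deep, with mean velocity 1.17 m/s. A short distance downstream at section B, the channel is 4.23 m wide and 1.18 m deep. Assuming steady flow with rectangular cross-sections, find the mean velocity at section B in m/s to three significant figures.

0.911 m/s

Q = A₁V₁ = (4.68×0.83) × 1.17 = 4.545 m³/s
A₂ = 4.23 × 1.18 = 4.991 m²
V₂ = Q/A₂ = 4.545/4.991 = 0.9105 m/s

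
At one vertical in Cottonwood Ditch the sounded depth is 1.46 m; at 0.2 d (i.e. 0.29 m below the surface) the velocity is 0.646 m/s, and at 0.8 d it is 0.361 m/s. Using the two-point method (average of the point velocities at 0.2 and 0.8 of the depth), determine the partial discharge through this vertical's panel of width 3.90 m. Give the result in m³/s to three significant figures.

v̄ = (0.646 + 0.361) / 2 = 0.5035 m/s
q = v̄ × d × w = 0.5035 × 1.46 × 3.90 = 2.867 m³/s

2.87 m³/s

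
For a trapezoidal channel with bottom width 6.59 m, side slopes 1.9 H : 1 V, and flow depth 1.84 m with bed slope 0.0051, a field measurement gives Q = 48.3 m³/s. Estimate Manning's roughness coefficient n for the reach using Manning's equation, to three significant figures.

0.0324

A = (b + z·y)·y = (6.59 + 1.9×1.84)×1.84 = 18.56 m²
P = b + 2y√(1+z²) = 6.59 + 2×1.84×√(1+1.9²) = 14.49 m
R = A/P = 18.56/14.49 = 1.281 m
n = (1/Q)·A·R^(2/3)·S^(1/2) = (1/48.3) × 18.56 × 1.179 × 0.07141 = 0.03236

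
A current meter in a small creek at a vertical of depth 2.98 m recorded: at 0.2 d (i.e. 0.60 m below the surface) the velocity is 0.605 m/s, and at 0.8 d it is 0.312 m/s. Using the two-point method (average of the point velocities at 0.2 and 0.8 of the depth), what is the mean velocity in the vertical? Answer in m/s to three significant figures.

0.459 m/s

v̄ = (0.605 + 0.312) / 2 = 0.4585 m/s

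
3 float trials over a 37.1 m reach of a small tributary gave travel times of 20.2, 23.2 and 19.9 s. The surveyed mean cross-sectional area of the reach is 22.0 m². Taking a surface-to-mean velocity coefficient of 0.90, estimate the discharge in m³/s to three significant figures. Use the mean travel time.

34.8 m³/s

t̄ = (20.2 + 23.2 + 19.9) / 3 = 21.1 s
v_surface = L / t̄ = 37.1 / 21.1 = 1.758 m/s
v_mean = 0.90 × 1.758 = 1.582 m/s
Q = A × v_mean = 22.0 × 1.582 = 34.81 m³/s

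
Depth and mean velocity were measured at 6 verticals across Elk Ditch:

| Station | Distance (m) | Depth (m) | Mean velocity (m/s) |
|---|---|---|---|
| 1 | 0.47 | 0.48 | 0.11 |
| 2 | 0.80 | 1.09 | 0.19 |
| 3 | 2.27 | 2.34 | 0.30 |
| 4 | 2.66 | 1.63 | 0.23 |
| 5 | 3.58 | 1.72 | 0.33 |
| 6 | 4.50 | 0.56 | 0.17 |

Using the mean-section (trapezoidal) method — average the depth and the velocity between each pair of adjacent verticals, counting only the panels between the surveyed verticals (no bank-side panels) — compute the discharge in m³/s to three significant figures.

Panel 1-2: Δb = 0.33 m, d̄ = (0.48+1.09)/2 = 0.785, v̄ = (0.11+0.19)/2 = 0.15 → q = 0.33×0.785×0.15 = 0.03886 m³/s
Panel 2-3: Δb = 1.47 m, d̄ = (1.09+2.34)/2 = 1.715, v̄ = (0.19+0.30)/2 = 0.245 → q = 1.47×1.715×0.245 = 0.6177 m³/s
Panel 3-4: Δb = 0.39 m, d̄ = (2.34+1.63)/2 = 1.985, v̄ = (0.30+0.23)/2 = 0.265 → q = 0.39×1.985×0.265 = 0.2051 m³/s
Panel 4-5: Δb = 0.92 m, d̄ = (1.63+1.72)/2 = 1.675, v̄ = (0.23+0.33)/2 = 0.28 → q = 0.92×1.675×0.28 = 0.4315 m³/s
Panel 5-6: Δb = 0.92 m, d̄ = (1.72+0.56)/2 = 1.14, v̄ = (0.33+0.17)/2 = 0.25 → q = 0.92×1.14×0.25 = 0.2622 m³/s
Q = Σ q = 1.555 m³/s

1.56 m³/s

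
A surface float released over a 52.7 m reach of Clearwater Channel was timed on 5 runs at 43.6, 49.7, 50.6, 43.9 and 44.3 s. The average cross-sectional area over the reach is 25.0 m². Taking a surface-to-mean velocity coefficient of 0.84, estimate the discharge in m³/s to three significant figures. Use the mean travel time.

23.8 m³/s

t̄ = (43.6 + 49.7 + 50.6 + 43.9 + 44.3) / 5 = 46.42 s
v_surface = L / t̄ = 52.7 / 46.42 = 1.135 m/s
v_mean = 0.84 × 1.135 = 0.9536 m/s
Q = A × v_mean = 25.0 × 0.9536 = 23.84 m³/s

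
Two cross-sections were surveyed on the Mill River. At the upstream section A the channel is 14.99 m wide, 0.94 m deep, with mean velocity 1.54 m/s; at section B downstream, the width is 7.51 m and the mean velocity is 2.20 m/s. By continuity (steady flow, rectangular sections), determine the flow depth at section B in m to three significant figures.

1.31 m

Q = A₁V₁ = (14.99×0.94) × 1.54 = 21.70 m³/s
d₂ = Q/(b₂ V₂) = 21.70/(7.51×2.20) = 1.313 m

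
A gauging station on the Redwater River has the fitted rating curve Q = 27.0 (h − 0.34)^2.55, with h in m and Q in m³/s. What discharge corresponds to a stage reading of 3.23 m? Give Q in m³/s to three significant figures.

Q = 27.0 × (3.23 − 0.34)^2.55 = 27.0 × 2.89^2.55 = 404.3 m³/s

404 m³/s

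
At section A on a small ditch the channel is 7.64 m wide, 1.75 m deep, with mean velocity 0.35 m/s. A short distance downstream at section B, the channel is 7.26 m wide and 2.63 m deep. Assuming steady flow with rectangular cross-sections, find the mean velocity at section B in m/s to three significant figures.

0.245 m/s

Q = A₁V₁ = (7.64×1.75) × 0.35 = 4.680 m³/s
A₂ = 7.26 × 2.63 = 19.09 m²
V₂ = Q/A₂ = 4.680/19.09 = 0.2451 m/s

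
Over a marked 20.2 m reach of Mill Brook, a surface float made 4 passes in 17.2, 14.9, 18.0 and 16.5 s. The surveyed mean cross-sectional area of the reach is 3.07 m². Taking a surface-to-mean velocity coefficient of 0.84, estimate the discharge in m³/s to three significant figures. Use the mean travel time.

3.13 m³/s

t̄ = (17.2 + 14.9 + 18.0 + 16.5) / 4 = 16.65 s
v_surface = L / t̄ = 20.2 / 16.65 = 1.213 m/s
v_mean = 0.84 × 1.213 = 1.019 m/s
Q = A × v_mean = 3.07 × 1.019 = 3.129 m³/s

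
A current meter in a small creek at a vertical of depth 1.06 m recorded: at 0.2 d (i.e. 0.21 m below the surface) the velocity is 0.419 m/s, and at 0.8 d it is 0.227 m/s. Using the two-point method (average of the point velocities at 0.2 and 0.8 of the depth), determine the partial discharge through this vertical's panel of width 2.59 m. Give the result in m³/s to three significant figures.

v̄ = (0.419 + 0.227) / 2 = 0.3230 m/s
q = v̄ × d × w = 0.3230 × 1.06 × 2.59 = 0.8868 m³/s

0.887 m³/s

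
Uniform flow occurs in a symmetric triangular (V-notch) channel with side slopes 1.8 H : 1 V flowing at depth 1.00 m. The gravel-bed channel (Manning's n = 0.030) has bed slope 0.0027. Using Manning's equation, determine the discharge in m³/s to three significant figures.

A = z·y² = 1.8×1.00² = 1.800 m²
P = 2y√(1+z²) = 2×1.00×√(1+1.8²) = 4.118 m
R = A/P = 1.800/4.118 = 0.4371 m
Q = (1/n)·A·R^(2/3)·S^(1/2) = (1/0.030) × 1.800 × 0.4371^(2/3) × 0.0027^(1/2) = 1.796 m³/s

1.80 m³/s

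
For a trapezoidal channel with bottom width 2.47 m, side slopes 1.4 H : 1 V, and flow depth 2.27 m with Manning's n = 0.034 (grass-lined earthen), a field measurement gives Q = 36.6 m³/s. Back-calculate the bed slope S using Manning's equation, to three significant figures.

A = (b + z·y)·y = (2.47 + 1.4×2.27)×2.27 = 12.82 m²
P = b + 2y√(1+z²) = 2.47 + 2×2.27×√(1+1.4²) = 10.28 m
R = A/P = 12.82/10.28 = 1.247 m
S = (Q·n / (1·A·R^(2/3)))² = (36.6×0.034 / (1×12.82×1.159))² = 0.007018

0.00702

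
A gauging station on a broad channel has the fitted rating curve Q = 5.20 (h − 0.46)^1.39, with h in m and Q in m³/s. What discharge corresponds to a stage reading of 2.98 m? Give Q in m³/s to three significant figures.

Q = 5.20 × (2.98 − 0.46)^1.39 = 5.20 × 2.52^1.39 = 18.79 m³/s

18.8 m³/s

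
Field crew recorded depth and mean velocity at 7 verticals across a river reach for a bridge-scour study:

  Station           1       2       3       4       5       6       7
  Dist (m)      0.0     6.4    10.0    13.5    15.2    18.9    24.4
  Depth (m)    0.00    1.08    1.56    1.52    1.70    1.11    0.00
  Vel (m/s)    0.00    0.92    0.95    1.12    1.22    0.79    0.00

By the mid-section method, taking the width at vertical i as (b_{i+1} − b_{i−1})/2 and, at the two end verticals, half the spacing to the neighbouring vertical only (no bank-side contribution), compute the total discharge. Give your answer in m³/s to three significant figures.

24.3 m³/s

w_2 = (10.0 − 0.0)/2 = 5 m; q_2 = 0.92 × 1.08 × 5 = 4.968 m³/s
w_3 = (13.5 − 6.4)/2 = 3.55 m; q_3 = 0.95 × 1.56 × 3.55 = 5.261 m³/s
w_4 = (15.2 − 10.0)/2 = 2.6 m; q_4 = 1.12 × 1.52 × 2.6 = 4.426 m³/s
w_5 = (18.9 − 13.5)/2 = 2.7 m; q_5 = 1.22 × 1.70 × 2.7 = 5.600 m³/s
w_6 = (24.4 − 15.2)/2 = 4.6 m; q_6 = 0.79 × 1.11 × 4.6 = 4.034 m³/s
Stations 1, 7 contribute zero (depth or velocity is 0).
Q = Σ qᵢ = 24.29 m³/s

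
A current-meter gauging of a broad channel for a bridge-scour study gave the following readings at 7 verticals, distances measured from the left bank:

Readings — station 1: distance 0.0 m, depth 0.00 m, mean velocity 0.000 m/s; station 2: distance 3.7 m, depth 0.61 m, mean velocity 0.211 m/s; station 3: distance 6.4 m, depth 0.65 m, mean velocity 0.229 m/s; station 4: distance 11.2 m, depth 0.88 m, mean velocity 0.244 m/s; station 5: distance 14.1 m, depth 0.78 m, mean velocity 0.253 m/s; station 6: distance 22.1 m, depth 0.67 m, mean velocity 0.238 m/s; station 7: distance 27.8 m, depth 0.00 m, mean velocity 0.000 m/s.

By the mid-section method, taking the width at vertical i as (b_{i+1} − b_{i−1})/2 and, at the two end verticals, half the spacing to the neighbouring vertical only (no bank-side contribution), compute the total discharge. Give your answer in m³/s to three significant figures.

w_2 = (6.4 − 0.0)/2 = 3.2 m; q_2 = 0.211 × 0.61 × 3.2 = 0.4119 m³/s
w_3 = (11.2 − 3.7)/2 = 3.75 m; q_3 = 0.229 × 0.65 × 3.75 = 0.5582 m³/s
w_4 = (14.1 − 6.4)/2 = 3.85 m; q_4 = 0.244 × 0.88 × 3.85 = 0.8267 m³/s
w_5 = (22.1 − 11.2)/2 = 5.45 m; q_5 = 0.253 × 0.78 × 5.45 = 1.076 m³/s
w_6 = (27.8 − 14.1)/2 = 6.85 m; q_6 = 0.238 × 0.67 × 6.85 = 1.092 m³/s
Stations 1, 7 contribute zero (depth or velocity is 0).
Q = Σ qᵢ = 3.965 m³/s

3.96 m³/s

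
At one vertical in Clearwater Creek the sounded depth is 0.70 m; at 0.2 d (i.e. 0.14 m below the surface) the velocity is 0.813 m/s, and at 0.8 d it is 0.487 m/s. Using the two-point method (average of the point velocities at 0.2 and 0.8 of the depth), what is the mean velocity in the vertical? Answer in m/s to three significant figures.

v̄ = (0.813 + 0.487) / 2 = 0.6500 m/s

0.650 m/s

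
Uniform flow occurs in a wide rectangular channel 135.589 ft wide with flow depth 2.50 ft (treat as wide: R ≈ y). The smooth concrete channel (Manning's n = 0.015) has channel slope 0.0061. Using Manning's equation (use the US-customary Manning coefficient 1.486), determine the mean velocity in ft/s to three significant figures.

14.3 ft/s

A = b·y = 135.589 × 2.50 = 339.0 ft²
Wide channel: R ≈ y = 2.50 ft
Q = (1.486/n)·A·R^(2/3)·S^(1/2) = (1.486/0.015) × 339.0 × 2.500^(2/3) × 0.0061^(1/2) = 4831 ft³/s
V = Q/A = 4831/339.0 = 14.25 ft/s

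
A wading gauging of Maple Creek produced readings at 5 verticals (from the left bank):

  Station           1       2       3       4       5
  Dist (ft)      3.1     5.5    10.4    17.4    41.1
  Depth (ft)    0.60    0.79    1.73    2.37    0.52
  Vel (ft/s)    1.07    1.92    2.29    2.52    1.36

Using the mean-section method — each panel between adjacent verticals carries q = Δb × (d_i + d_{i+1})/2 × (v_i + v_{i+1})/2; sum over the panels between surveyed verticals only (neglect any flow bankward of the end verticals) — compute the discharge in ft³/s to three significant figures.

116 ft³/s

Panel 1-2: Δb = 2.4 ft, d̄ = (0.60+0.79)/2 = 0.695, v̄ = (1.07+1.92)/2 = 1.495 → q = 2.4×0.695×1.495 = 2.494 ft³/s
Panel 2-3: Δb = 4.9 ft, d̄ = (0.79+1.73)/2 = 1.26, v̄ = (1.92+2.29)/2 = 2.105 → q = 4.9×1.26×2.105 = 13.00 ft³/s
Panel 3-4: Δb = 7 ft, d̄ = (1.73+2.37)/2 = 2.05, v̄ = (2.29+2.52)/2 = 2.405 → q = 7×2.05×2.405 = 34.51 ft³/s
Panel 4-5: Δb = 23.7 ft, d̄ = (2.37+0.52)/2 = 1.445, v̄ = (2.52+1.36)/2 = 1.94 → q = 23.7×1.445×1.94 = 66.44 ft³/s
Q = Σ q = 116.4 ft³/s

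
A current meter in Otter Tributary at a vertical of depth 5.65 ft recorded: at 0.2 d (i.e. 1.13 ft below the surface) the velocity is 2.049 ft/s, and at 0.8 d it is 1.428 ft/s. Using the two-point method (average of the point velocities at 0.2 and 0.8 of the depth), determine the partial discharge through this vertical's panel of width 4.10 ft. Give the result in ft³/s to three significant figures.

40.3 ft³/s

v̄ = (2.049 + 1.428) / 2 = 1.739 ft/s
q = v̄ × d × w = 1.739 × 5.65 × 4.10 = 40.27 ft³/s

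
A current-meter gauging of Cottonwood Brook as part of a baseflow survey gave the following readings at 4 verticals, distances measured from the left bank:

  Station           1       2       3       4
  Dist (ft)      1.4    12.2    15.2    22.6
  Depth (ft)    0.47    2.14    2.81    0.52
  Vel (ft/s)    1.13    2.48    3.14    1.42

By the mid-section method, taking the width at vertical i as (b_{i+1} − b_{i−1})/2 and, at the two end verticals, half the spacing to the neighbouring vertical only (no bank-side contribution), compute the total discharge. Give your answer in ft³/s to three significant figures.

w_1 = (12.2 − 1.4)/2 = 5.4 ft; q_1 = 1.13 × 0.47 × 5.4 = 2.868 ft³/s
w_2 = (15.2 − 1.4)/2 = 6.9 ft; q_2 = 2.48 × 2.14 × 6.9 = 36.62 ft³/s
w_3 = (22.6 − 12.2)/2 = 5.2 ft; q_3 = 3.14 × 2.81 × 5.2 = 45.88 ft³/s
w_4 = (22.6 − 15.2)/2 = 3.7 ft; q_4 = 1.42 × 0.52 × 3.7 = 2.732 ft³/s
Q = Σ qᵢ = 88.10 ft³/s

88.1 ft³/s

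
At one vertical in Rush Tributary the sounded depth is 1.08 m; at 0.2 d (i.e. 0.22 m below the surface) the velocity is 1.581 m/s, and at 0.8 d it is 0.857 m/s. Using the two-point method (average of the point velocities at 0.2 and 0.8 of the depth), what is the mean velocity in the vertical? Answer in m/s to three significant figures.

v̄ = (1.581 + 0.857) / 2 = 1.219 m/s

1.22 m/s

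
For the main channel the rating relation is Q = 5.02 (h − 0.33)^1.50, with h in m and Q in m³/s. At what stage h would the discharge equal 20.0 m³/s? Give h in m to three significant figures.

2.84 m

h − h₀ = (Q/C)^(1/b) = (20.0/5.02)^(1/1.50) = 2.513 m
h = 0.33 + 2.513 = 2.843 m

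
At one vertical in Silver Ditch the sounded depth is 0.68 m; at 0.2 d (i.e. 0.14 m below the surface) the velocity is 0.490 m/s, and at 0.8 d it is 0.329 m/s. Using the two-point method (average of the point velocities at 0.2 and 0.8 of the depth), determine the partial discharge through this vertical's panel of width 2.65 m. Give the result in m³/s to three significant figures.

0.738 m³/s

v̄ = (0.490 + 0.329) / 2 = 0.4095 m/s
q = v̄ × d × w = 0.4095 × 0.68 × 2.65 = 0.7379 m³/s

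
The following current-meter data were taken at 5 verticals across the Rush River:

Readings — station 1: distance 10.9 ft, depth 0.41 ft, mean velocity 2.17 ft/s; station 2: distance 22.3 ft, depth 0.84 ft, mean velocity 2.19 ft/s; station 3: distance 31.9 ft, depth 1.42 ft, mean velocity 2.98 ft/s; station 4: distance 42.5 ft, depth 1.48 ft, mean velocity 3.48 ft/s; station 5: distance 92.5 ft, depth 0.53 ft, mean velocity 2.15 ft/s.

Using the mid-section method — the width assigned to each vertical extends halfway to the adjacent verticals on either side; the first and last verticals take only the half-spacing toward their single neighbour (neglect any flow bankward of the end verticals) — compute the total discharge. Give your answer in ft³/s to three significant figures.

252 ft³/s

w_1 = (22.3 − 10.9)/2 = 5.7 ft; q_1 = 2.17 × 0.41 × 5.7 = 5.071 ft³/s
w_2 = (31.9 − 10.9)/2 = 10.5 ft; q_2 = 2.19 × 0.84 × 10.5 = 19.32 ft³/s
w_3 = (42.5 − 22.3)/2 = 10.1 ft; q_3 = 2.98 × 1.42 × 10.1 = 42.74 ft³/s
w_4 = (92.5 − 31.9)/2 = 30.3 ft; q_4 = 3.48 × 1.48 × 30.3 = 156.1 ft³/s
w_5 = (92.5 − 42.5)/2 = 25 ft; q_5 = 2.15 × 0.53 × 25 = 28.49 ft³/s
Q = Σ qᵢ = 251.7 ft³/s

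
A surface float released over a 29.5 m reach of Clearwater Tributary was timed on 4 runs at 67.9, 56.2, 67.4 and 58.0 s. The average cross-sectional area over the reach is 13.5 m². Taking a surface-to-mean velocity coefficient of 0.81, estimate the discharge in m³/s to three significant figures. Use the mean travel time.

t̄ = (67.9 + 56.2 + 67.4 + 58.0) / 4 = 62.375 s
v_surface = L / t̄ = 29.5 / 62.375 = 0.4729 m/s
v_mean = 0.81 × 0.4729 = 0.3831 m/s
Q = A × v_mean = 13.5 × 0.3831 = 5.172 m³/s

5.17 m³/s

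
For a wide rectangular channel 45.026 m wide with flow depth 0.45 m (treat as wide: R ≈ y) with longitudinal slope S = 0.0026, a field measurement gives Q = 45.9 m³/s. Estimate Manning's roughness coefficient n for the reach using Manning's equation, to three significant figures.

0.0132

A = b·y = 45.026 × 0.45 = 20.26 m²
Wide channel: R ≈ y = 0.45 m
n = (1/Q)·A·R^(2/3)·S^(1/2) = (1/45.9) × 20.26 × 0.5872 × 0.05099 = 0.01322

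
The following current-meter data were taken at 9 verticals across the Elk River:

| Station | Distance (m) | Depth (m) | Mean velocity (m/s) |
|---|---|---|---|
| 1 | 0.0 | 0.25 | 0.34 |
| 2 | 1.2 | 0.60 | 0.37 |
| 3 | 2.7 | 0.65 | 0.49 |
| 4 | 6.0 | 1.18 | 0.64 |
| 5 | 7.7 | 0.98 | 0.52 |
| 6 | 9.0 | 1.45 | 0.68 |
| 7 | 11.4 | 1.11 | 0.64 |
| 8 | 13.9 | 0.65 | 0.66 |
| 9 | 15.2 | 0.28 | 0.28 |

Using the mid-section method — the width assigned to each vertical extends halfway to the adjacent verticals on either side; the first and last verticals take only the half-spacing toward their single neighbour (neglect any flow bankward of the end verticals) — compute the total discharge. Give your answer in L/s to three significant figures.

8200 L/s

w_1 = (1.2 − 0.0)/2 = 0.6 m; q_1 = 0.34 × 0.25 × 0.6 = 0.05100 m³/s
w_2 = (2.7 − 0.0)/2 = 1.35 m; q_2 = 0.37 × 0.60 × 1.35 = 0.2997 m³/s
w_3 = (6.0 − 1.2)/2 = 2.4 m; q_3 = 0.49 × 0.65 × 2.4 = 0.7644 m³/s
w_4 = (7.7 − 2.7)/2 = 2.5 m; q_4 = 0.64 × 1.18 × 2.5 = 1.888 m³/s
w_5 = (9.0 − 6.0)/2 = 1.5 m; q_5 = 0.52 × 0.98 × 1.5 = 0.7644 m³/s
w_6 = (11.4 − 7.7)/2 = 1.85 m; q_6 = 0.68 × 1.45 × 1.85 = 1.824 m³/s
w_7 = (13.9 − 9.0)/2 = 2.45 m; q_7 = 0.64 × 1.11 × 2.45 = 1.740 m³/s
w_8 = (15.2 − 11.4)/2 = 1.9 m; q_8 = 0.66 × 0.65 × 1.9 = 0.8151 m³/s
w_9 = (15.2 − 13.9)/2 = 0.65 m; q_9 = 0.28 × 0.28 × 0.65 = 0.05096 m³/s
Q = Σ qᵢ = 8.198 m³/s
= 8.198 × 1000 = 8198 L/s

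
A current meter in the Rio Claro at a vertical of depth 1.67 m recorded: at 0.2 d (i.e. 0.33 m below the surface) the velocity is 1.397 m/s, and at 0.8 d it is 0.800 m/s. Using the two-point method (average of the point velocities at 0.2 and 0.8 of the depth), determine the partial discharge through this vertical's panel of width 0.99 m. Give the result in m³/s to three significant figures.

v̄ = (1.397 + 0.800) / 2 = 1.099 m/s
q = v̄ × d × w = 1.099 × 1.67 × 0.99 = 1.816 m³/s

1.82 m³/s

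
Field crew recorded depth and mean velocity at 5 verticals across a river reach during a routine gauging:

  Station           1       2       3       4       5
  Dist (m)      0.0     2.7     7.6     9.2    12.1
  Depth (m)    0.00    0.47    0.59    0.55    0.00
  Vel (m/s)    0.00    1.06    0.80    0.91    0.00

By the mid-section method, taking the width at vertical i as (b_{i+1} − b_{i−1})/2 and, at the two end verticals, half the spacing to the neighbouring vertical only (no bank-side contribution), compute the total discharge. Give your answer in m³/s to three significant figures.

4.55 m³/s

w_2 = (7.6 − 0.0)/2 = 3.8 m; q_2 = 1.06 × 0.47 × 3.8 = 1.893 m³/s
w_3 = (9.2 − 2.7)/2 = 3.25 m; q_3 = 0.80 × 0.59 × 3.25 = 1.534 m³/s
w_4 = (12.1 − 7.6)/2 = 2.25 m; q_4 = 0.91 × 0.55 × 2.25 = 1.126 m³/s
Stations 1, 5 contribute zero (depth or velocity is 0).
Q = Σ qᵢ = 4.553 m³/s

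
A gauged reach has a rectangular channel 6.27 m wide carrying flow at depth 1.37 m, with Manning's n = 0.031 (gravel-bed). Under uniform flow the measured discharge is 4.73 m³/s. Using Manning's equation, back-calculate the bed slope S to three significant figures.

A = b·y = 6.27 × 1.37 = 8.590 m²
P = b + 2y = 6.27 + 2×1.37 = 9.010 m
R = A/P = 8.590/9.010 = 0.9534 m
S = (Q·n / (1·A·R^(2/3)))² = (4.73×0.031 / (1×8.590×0.9687))² = 0.0003105

0.000311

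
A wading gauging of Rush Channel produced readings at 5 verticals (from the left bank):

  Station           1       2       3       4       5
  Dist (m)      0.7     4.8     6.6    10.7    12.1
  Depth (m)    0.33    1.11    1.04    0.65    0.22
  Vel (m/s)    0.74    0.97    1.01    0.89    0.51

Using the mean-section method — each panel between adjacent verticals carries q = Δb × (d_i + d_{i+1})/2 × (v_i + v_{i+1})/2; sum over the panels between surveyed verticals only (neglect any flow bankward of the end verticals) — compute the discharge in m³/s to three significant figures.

Panel 1-2: Δb = 4.1 m, d̄ = (0.33+1.11)/2 = 0.72, v̄ = (0.74+0.97)/2 = 0.855 → q = 4.1×0.72×0.855 = 2.524 m³/s
Panel 2-3: Δb = 1.8 m, d̄ = (1.11+1.04)/2 = 1.075, v̄ = (0.97+1.01)/2 = 0.99 → q = 1.8×1.075×0.99 = 1.916 m³/s
Panel 3-4: Δb = 4.1 m, d̄ = (1.04+0.65)/2 = 0.845, v̄ = (1.01+0.89)/2 = 0.95 → q = 4.1×0.845×0.95 = 3.291 m³/s
Panel 4-5: Δb = 1.4 m, d̄ = (0.65+0.22)/2 = 0.435, v̄ = (0.89+0.51)/2 = 0.7 → q = 1.4×0.435×0.7 = 0.4263 m³/s
Q = Σ q = 8.157 m³/s

8.16 m³/s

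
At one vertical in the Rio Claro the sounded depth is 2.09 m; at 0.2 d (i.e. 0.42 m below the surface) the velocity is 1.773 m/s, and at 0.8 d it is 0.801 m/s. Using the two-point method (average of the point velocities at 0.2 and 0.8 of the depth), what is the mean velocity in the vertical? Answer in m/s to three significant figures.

v̄ = (1.773 + 0.801) / 2 = 1.287 m/s

1.29 m/s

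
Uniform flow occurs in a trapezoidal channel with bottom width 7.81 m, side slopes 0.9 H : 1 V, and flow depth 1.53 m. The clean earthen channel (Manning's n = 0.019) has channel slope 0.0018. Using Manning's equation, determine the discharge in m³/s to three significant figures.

35.0 m³/s

A = (b + z·y)·y = (7.81 + 0.9×1.53)×1.53 = 14.06 m²
P = b + 2y√(1+z²) = 7.81 + 2×1.53×√(1+0.9²) = 11.93 m
R = A/P = 14.06/11.93 = 1.179 m
Q = (1/n)·A·R^(2/3)·S^(1/2) = (1/0.019) × 14.06 × 1.179^(2/3) × 0.0018^(1/2) = 35.02 m³/s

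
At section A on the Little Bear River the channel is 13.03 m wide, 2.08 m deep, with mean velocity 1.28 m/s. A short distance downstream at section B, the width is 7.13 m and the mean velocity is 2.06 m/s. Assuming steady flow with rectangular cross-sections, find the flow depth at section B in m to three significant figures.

Q = A₁V₁ = (13.03×2.08) × 1.28 = 34.69 m³/s
d₂ = Q/(b₂ V₂) = 34.69/(7.13×2.06) = 2.362 m

2.36 m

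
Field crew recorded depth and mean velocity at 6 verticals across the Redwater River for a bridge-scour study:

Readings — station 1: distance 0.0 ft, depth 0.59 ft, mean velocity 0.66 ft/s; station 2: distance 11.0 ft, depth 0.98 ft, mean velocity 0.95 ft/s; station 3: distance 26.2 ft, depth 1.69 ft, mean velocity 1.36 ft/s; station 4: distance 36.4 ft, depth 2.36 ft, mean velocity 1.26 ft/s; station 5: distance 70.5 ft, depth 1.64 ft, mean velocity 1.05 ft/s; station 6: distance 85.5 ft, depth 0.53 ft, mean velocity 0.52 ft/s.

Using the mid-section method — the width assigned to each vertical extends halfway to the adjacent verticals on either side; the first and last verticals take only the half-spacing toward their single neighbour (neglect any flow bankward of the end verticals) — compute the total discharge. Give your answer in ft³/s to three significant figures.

154 ft³/s

w_1 = (11.0 − 0.0)/2 = 5.5 ft; q_1 = 0.66 × 0.59 × 5.5 = 2.142 ft³/s
w_2 = (26.2 − 0.0)/2 = 13.1 ft; q_2 = 0.95 × 0.98 × 13.1 = 12.20 ft³/s
w_3 = (36.4 − 11.0)/2 = 12.7 ft; q_3 = 1.36 × 1.69 × 12.7 = 29.19 ft³/s
w_4 = (70.5 − 26.2)/2 = 22.15 ft; q_4 = 1.26 × 2.36 × 22.15 = 65.87 ft³/s
w_5 = (85.5 − 36.4)/2 = 24.55 ft; q_5 = 1.05 × 1.64 × 24.55 = 42.28 ft³/s
w_6 = (85.5 − 70.5)/2 = 7.5 ft; q_6 = 0.52 × 0.53 × 7.5 = 2.067 ft³/s
Q = Σ qᵢ = 153.7 ft³/s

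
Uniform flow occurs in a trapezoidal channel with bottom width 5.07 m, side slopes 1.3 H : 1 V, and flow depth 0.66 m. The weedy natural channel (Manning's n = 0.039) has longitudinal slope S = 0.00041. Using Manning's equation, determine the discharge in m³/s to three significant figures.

A = (b + z·y)·y = (5.07 + 1.3×0.66)×0.66 = 3.912 m²
P = b + 2y√(1+z²) = 5.07 + 2×0.66×√(1+1.3²) = 7.235 m
R = A/P = 3.912/7.235 = 0.5408 m
Q = (1/n)·A·R^(2/3)·S^(1/2) = (1/0.039) × 3.912 × 0.5408^(2/3) × 0.00041^(1/2) = 1.348 m³/s

1.35 m³/s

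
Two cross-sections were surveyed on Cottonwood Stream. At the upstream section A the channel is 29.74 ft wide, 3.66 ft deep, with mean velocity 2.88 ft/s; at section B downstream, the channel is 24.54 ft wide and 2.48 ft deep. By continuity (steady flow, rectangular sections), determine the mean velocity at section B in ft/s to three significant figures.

Q = A₁V₁ = (29.74×3.66) × 2.88 = 313.5 ft³/s
A₂ = 24.54 × 2.48 = 60.86 ft²
V₂ = Q/A₂ = 313.5/60.86 = 5.151 ft/s

5.15 ft/s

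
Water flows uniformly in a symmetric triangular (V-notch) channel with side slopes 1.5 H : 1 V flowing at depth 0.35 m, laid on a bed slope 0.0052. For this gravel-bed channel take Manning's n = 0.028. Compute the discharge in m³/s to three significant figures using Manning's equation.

A = z·y² = 1.5×0.35² = 0.1838 m²
P = 2y√(1+z²) = 2×0.35×√(1+1.5²) = 1.262 m
R = A/P = 0.1838/1.262 = 0.1456 m
Q = (1/n)·A·R^(2/3)·S^(1/2) = (1/0.028) × 0.1838 × 0.1456^(2/3) × 0.0052^(1/2) = 0.1310 m³/s

0.131 m³/s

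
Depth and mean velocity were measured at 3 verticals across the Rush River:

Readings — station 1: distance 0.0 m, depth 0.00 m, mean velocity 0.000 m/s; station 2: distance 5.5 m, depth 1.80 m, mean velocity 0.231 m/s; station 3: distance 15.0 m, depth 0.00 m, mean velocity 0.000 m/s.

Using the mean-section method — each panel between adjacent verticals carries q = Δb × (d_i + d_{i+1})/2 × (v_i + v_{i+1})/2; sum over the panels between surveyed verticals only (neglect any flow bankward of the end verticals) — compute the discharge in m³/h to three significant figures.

Panel 1-2: Δb = 5.5 m, d̄ = (0.00+1.80)/2 = 0.9, v̄ = (0.000+0.231)/2 = 0.1155 → q = 5.5×0.9×0.1155 = 0.5717 m³/s
Panel 2-3: Δb = 9.5 m, d̄ = (1.80+0.00)/2 = 0.9, v̄ = (0.231+0.000)/2 = 0.1155 → q = 9.5×0.9×0.1155 = 0.9875 m³/s
Q = Σ q = 1.559 m³/s
= 1.559 × 3600 = 5613 m³/h

5610 m³/h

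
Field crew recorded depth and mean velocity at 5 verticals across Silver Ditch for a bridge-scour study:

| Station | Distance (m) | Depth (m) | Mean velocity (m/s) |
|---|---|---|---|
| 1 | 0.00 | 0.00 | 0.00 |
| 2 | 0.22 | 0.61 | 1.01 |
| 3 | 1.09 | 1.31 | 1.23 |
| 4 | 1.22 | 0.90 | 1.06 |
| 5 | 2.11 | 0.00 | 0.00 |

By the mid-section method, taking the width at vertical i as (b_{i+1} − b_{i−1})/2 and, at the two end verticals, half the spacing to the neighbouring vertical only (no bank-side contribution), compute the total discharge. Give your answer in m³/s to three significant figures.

w_2 = (1.09 − 0.00)/2 = 0.545 m; q_2 = 1.01 × 0.61 × 0.545 = 0.3358 m³/s
w_3 = (1.22 − 0.22)/2 = 0.5 m; q_3 = 1.23 × 1.31 × 0.5 = 0.8057 m³/s
w_4 = (2.11 − 1.09)/2 = 0.51 m; q_4 = 1.06 × 0.90 × 0.51 = 0.4865 m³/s
Stations 1, 5 contribute zero (depth or velocity is 0).
Q = Σ qᵢ = 1.628 m³/s

1.63 m³/s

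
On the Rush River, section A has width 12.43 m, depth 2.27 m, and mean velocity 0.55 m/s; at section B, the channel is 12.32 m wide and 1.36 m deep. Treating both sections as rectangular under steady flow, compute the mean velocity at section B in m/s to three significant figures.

Q = A₁V₁ = (12.43×2.27) × 0.55 = 15.52 m³/s
A₂ = 12.32 × 1.36 = 16.76 m²
V₂ = Q/A₂ = 15.52/16.76 = 0.9262 m/s

0.926 m/s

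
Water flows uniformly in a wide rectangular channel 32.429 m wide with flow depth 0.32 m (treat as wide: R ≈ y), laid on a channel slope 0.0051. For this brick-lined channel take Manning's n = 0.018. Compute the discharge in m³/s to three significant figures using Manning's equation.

A = b·y = 32.429 × 0.32 = 10.38 m²
Wide channel: R ≈ y = 0.32 m
Q = (1/n)·A·R^(2/3)·S^(1/2) = (1/0.018) × 10.38 × 0.3200^(2/3) × 0.0051^(1/2) = 19.26 m³/s

19.3 m³/s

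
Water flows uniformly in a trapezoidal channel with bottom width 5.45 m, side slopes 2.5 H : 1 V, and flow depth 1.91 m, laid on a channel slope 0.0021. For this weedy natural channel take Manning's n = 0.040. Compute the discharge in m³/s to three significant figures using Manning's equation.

25.8 m³/s

A = (b + z·y)·y = (5.45 + 2.5×1.91)×1.91 = 19.53 m²
P = b + 2y√(1+z²) = 5.45 + 2×1.91×√(1+2.5²) = 15.74 m
R = A/P = 19.53/15.74 = 1.241 m
Q = (1/n)·A·R^(2/3)·S^(1/2) = (1/0.040) × 19.53 × 1.241^(2/3) × 0.0021^(1/2) = 25.84 m³/s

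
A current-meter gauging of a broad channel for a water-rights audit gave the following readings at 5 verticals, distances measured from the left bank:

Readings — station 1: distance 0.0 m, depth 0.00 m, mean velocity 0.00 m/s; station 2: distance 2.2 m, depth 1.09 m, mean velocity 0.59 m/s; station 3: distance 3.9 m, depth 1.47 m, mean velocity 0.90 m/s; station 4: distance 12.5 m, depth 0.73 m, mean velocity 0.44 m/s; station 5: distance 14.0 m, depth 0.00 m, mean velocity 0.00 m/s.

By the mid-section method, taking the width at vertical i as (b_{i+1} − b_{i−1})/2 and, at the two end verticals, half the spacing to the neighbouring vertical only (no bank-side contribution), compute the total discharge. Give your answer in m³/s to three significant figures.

w_2 = (3.9 − 0.0)/2 = 1.95 m; q_2 = 0.59 × 1.09 × 1.95 = 1.254 m³/s
w_3 = (12.5 − 2.2)/2 = 5.15 m; q_3 = 0.90 × 1.47 × 5.15 = 6.813 m³/s
w_4 = (14.0 − 3.9)/2 = 5.05 m; q_4 = 0.44 × 0.73 × 5.05 = 1.622 m³/s
Stations 1, 5 contribute zero (depth or velocity is 0).
Q = Σ qᵢ = 9.690 m³/s

9.69 m³/s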